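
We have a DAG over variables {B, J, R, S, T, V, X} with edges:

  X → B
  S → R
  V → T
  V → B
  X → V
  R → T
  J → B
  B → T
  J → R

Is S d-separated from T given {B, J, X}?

4 paths connect S and T; each must be blocked for d-separation to hold:
Path 1: S → R → T
  R is a chain and R is not conditioned on — no node blocks this path, so it is active.
Path 2: S → R ← J → B → T
  R is a collider here and neither R nor any of its descendants is conditioned on, so the collider stays closed — the path is blocked at R.
Path 3: S → R ← J → B ← X → V → T
  R is a collider here and neither R nor any of its descendants is conditioned on, so the collider stays closed — the path is blocked at R.
Path 4: S → R ← J → B ← V → T
  R is a collider here and neither R nor any of its descendants is conditioned on, so the collider stays closed — the path is blocked at R.
Since the path S → R → T is active, S and T are not d-separated given {B, J, X}.

No — S and T are not d-separated given {B, J, X}.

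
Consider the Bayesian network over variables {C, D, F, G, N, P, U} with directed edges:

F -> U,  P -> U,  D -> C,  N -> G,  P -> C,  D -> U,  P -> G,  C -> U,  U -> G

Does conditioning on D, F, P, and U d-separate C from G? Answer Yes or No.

Yes

Enumerating the 6 paths from C to G and testing each for blocking by {D, F, P, U}:
Path 1: C ← P → U → G
  P is a fork here and P is conditioned on, so the path is blocked at P.
Path 2: C ← P → G
  P is a fork here and P is conditioned on, so the path is blocked at P.
Path 3: C ← D → U ← P → G
  D is a fork here and D is conditioned on, so the path is blocked at D.
Path 4: C ← D → U → G
  D is a fork here and D is conditioned on, so the path is blocked at D.
Path 5: C → U ← P → G
  P is a fork here and P is conditioned on, so the path is blocked at P.
Path 6: C → U → G
  U is a chain here and U is conditioned on, so the path is blocked at U.
All paths are blocked; C ⊥ G | {D, F, P, U} holds.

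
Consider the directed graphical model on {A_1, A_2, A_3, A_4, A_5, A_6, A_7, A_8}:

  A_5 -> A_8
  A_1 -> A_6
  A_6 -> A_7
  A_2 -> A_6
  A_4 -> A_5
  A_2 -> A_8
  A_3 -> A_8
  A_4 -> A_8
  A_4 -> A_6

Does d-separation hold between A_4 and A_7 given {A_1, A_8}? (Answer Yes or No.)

Enumerating the 3 paths from A_4 to A_7 and testing each for blocking by {A_1, A_8}:
Path 1: A_4 → A_6 → A_7
  A_6 is a chain and A_6 is not conditioned on — no node blocks this path, so it is active.
Path 2: A_4 → A_5 → A_8 ← A_2 → A_6 → A_7
  A_5 is a chain and A_5 is not conditioned on; A_8 is a collider and A_8 is conditioned on, which opens it; A_2 is a fork and A_2 is not conditioned on; A_6 is a chain and A_6 is not conditioned on — no node blocks this path, so it is active.
Path 3: A_4 → A_8 ← A_2 → A_6 → A_7
  A_8 is a collider and A_8 is conditioned on, which opens it; A_2 is a fork and A_2 is not conditioned on; A_6 is a chain and A_6 is not conditioned on — no node blocks this path, so it is active.
At least one path is unblocked, so d-separation fails.

No — A_4 and A_7 are not d-separated given {A_1, A_8}.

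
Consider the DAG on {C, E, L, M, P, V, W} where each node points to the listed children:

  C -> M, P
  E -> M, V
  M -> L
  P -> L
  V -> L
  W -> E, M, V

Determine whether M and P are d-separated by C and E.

Yes

We examine all 6 paths between M and P:
Path 1: M → L ← P
  L is a collider here and neither L nor any of its descendants is conditioned on, so the collider stays closed — the path is blocked at L.
Path 2: M ← E → V → L ← P
  E is a fork here and E is conditioned on, so the path is blocked at E.
Path 3: M ← E ← W → V → L ← P
  E is a chain here and E is conditioned on, so the path is blocked at E.
Path 4: M ← C → P
  C is a fork here and C is conditioned on, so the path is blocked at C.
Path 5: M ← W → V → L ← P
  L is a collider here and neither L nor any of its descendants is conditioned on, so the collider stays closed — the path is blocked at L.
Path 6: M ← W → E → V → L ← P
  E is a chain here and E is conditioned on, so the path is blocked at E.
All paths are blocked; M ⊥ P | {C, E} holds.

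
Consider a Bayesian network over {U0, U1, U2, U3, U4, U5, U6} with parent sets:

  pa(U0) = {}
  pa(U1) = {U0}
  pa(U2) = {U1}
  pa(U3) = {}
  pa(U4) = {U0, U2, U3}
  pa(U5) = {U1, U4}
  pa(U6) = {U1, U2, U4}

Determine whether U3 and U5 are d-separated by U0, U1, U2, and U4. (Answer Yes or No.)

There are 6 undirected paths between U3 and U5; checking each against the conditioning set {U0, U1, U2, U4}:
Path 1: U3 → U4 ← U0 → U1 → U5
  U0 is a fork here and U0 is conditioned on, so the path is blocked at U0.
Path 2: U3 → U4 → U5
  U4 is a chain here and U4 is conditioned on, so the path is blocked at U4.
Path 3: U3 → U4 ← U2 → U6 ← U1 → U5
  U2 is a fork here and U2 is conditioned on, so the path is blocked at U2.
Path 4: U3 → U4 ← U2 ← U1 → U5
  U2 is a chain here and U2 is conditioned on, so the path is blocked at U2.
Path 5: U3 → U4 → U6 ← U2 ← U1 → U5
  U4 is a chain here and U4 is conditioned on, so the path is blocked at U4.
Path 6: U3 → U4 → U6 ← U1 → U5
  U4 is a chain here and U4 is conditioned on, so the path is blocked at U4.
All paths are blocked; U3 ⊥ U5 | {U0, U1, U2, U4} holds.

Yes — U3 and U5 are d-separated given {U0, U1, U2, U4}.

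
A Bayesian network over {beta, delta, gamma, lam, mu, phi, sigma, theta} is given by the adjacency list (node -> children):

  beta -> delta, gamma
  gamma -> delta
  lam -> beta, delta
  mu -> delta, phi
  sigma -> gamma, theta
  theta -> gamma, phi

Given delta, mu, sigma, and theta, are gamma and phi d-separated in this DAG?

There are 5 undirected paths between gamma and phi; checking each against the conditioning set {delta, mu, sigma, theta}:
Path 1: gamma ← sigma → theta → phi
  sigma is a fork here and sigma is conditioned on, so the path is blocked at sigma.
Path 2: gamma → delta ← mu → phi
  mu is a fork here and mu is conditioned on, so the path is blocked at mu.
Path 3: gamma ← beta ← lam → delta ← mu → phi
  mu is a fork here and mu is conditioned on, so the path is blocked at mu.
Path 4: gamma ← beta → delta ← mu → phi
  mu is a fork here and mu is conditioned on, so the path is blocked at mu.
Path 5: gamma ← theta → phi
  theta is a fork here and theta is conditioned on, so the path is blocked at theta.
All paths are blocked; gamma ⊥ phi | {delta, mu, sigma, theta} holds.

Yes — gamma and phi are d-separated given {delta, mu, sigma, theta}.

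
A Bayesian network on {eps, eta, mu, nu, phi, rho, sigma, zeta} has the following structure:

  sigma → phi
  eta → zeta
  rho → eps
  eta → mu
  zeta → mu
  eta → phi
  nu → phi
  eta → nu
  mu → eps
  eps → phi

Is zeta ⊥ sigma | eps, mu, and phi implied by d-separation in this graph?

No

We examine all 6 paths between zeta and sigma:
  1. zeta → mu → eps → phi ← sigma — mu:chain[blocks]; eps:chain[blocks]; phi:collider[open] ⇒ blocked
  2. zeta → mu ← eta → phi ← sigma — mu:collider[open]; eta:fork[open]; phi:collider[open] ⇒ active
  3. zeta → mu ← eta → nu → phi ← sigma — mu:collider[open]; eta:fork[open]; nu:chain[open]; phi:collider[open] ⇒ active
  4. zeta ← eta → phi ← sigma — eta:fork[open]; phi:collider[open] ⇒ active
  5. zeta ← eta → nu → phi ← sigma — eta:fork[open]; nu:chain[open]; phi:collider[open] ⇒ active
  6. zeta ← eta → mu → eps → phi ← sigma — eta:fork[open]; mu:chain[blocks]; eps:chain[blocks]; phi:collider[open] ⇒ blocked
At least one path is unblocked, so d-separation fails.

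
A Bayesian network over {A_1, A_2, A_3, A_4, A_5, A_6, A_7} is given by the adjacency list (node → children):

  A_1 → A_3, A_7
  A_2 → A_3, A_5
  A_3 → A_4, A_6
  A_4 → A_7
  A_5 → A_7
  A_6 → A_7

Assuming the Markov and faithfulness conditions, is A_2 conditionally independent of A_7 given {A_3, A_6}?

There are 4 undirected paths between A_2 and A_7; checking each against the conditioning set {A_3, A_6}:
Path 1: A_2 → A_3 → A_4 → A_7
  A_3 is a chain here and A_3 is conditioned on, so the path is blocked at A_3.
Path 2: A_2 → A_3 ← A_1 → A_7
  A_3 is a collider and A_3 is conditioned on, which opens it; A_1 is a fork and A_1 is not conditioned on — no node blocks this path, so it is active.
Path 3: A_2 → A_3 → A_6 → A_7
  A_3 is a chain here and A_3 is conditioned on, so the path is blocked at A_3.
Path 4: A_2 → A_5 → A_7
  A_5 is a chain and A_5 is not conditioned on — no node blocks this path, so it is active.
Since the path A_2 → A_3 ← A_1 → A_7 is active, A_2 and A_7 are not d-separated given {A_3, A_6}.

No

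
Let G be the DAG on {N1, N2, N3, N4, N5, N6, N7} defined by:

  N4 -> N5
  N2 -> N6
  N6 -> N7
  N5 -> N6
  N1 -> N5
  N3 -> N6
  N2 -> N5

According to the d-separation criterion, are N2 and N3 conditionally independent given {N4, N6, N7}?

No

2 paths connect N2 and N3; each must be blocked for d-separation to hold:
Path 1: N2 → N6 ← N3
  N6 is a collider and N6 is conditioned on, which opens it — no node blocks this path, so it is active.
Path 2: N2 → N5 → N6 ← N3
  N5 is a chain and N5 is not conditioned on; N6 is a collider and N6 is conditioned on, which opens it — no node blocks this path, so it is active.
At least one path is unblocked, so d-separation fails.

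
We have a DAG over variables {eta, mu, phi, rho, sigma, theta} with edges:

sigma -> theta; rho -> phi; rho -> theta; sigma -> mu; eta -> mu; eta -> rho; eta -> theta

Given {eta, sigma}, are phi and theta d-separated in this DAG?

No

3 paths connect phi and theta; each must be blocked for d-separation to hold:
Path 1: phi ← rho ← eta → theta
  eta is a fork here and eta is conditioned on, so the path is blocked at eta.
Path 2: phi ← rho ← eta → mu ← sigma → theta
  eta is a fork here and eta is conditioned on, so the path is blocked at eta.
Path 3: phi ← rho → theta
  rho is a fork and rho is not conditioned on — no node blocks this path, so it is active.
At least one path is unblocked, so d-separation fails.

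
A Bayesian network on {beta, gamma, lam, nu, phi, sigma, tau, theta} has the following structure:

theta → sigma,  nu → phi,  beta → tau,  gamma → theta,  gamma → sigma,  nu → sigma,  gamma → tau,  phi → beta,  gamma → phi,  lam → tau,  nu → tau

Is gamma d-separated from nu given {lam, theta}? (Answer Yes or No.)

Yes

Enumerating the 6 paths from gamma to nu and testing each for blocking by {lam, theta}:
Path 1: gamma → sigma ← nu
  sigma is a collider here and neither sigma nor any of its descendants is conditioned on, so the collider stays closed — the path is blocked at sigma.
Path 2: gamma → phi → beta → tau ← nu
  tau is a collider here and neither tau nor any of its descendants is conditioned on, so the collider stays closed — the path is blocked at tau.
Path 3: gamma → phi ← nu
  phi is a collider here and neither phi nor any of its descendants is conditioned on, so the collider stays closed — the path is blocked at phi.
Path 4: gamma → theta → sigma ← nu
  theta is a chain here and theta is conditioned on, so the path is blocked at theta.
Path 5: gamma → tau ← beta ← phi ← nu
  tau is a collider here and neither tau nor any of its descendants is conditioned on, so the collider stays closed — the path is blocked at tau.
Path 6: gamma → tau ← nu
  tau is a collider here and neither tau nor any of its descendants is conditioned on, so the collider stays closed — the path is blocked at tau.
Since every path is blocked, d-separation holds.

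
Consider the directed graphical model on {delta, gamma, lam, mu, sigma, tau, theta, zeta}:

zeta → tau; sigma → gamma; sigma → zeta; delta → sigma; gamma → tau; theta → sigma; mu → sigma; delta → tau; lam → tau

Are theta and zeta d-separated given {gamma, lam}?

Enumerating the 3 paths from theta to zeta and testing each for blocking by {gamma, lam}:
Path 1: theta → sigma ← delta → tau ← zeta
  tau is a collider here and neither tau nor any of its descendants is conditioned on, so the collider stays closed — the path is blocked at tau.
Path 2: theta → sigma → zeta
  sigma is a chain and sigma is not conditioned on — no node blocks this path, so it is active.
Path 3: theta → sigma → gamma → tau ← zeta
  gamma is a chain here and gamma is conditioned on, so the path is blocked at gamma.
Because an active path exists, theta and zeta are not d-separated.

No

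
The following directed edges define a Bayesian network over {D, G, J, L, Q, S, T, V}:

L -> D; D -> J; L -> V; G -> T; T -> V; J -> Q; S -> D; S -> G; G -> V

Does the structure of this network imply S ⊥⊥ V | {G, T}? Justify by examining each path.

Yes — S and V are d-separated given {G, T}.

Enumerating the 3 paths from S to V and testing each for blocking by {G, T}:
  1. S → D ← L → V — D:collider[blocks]; L:fork[open] ⇒ blocked
  2. S → G → T → V — G:chain[blocks]; T:chain[blocks] ⇒ blocked
  3. S → G → V — G:chain[blocks] ⇒ blocked
All paths are blocked; S ⊥ V | {G, T} holds.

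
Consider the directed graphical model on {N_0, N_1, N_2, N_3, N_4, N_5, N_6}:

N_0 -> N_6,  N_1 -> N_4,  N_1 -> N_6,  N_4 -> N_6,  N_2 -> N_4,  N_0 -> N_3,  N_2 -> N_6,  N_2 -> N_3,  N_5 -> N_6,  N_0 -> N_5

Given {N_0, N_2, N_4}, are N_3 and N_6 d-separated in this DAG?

Yes

We examine all 5 paths between N_3 and N_6:
Path 1: N_3 ← N_0 → N_5 → N_6
  N_0 is a fork here and N_0 is conditioned on, so the path is blocked at N_0.
Path 2: N_3 ← N_0 → N_6
  N_0 is a fork here and N_0 is conditioned on, so the path is blocked at N_0.
Path 3: N_3 ← N_2 → N_4 ← N_1 → N_6
  N_2 is a fork here and N_2 is conditioned on, so the path is blocked at N_2.
Path 4: N_3 ← N_2 → N_4 → N_6
  N_2 is a fork here and N_2 is conditioned on, so the path is blocked at N_2.
Path 5: N_3 ← N_2 → N_6
  N_2 is a fork here and N_2 is conditioned on, so the path is blocked at N_2.
Since every path is blocked, d-separation holds.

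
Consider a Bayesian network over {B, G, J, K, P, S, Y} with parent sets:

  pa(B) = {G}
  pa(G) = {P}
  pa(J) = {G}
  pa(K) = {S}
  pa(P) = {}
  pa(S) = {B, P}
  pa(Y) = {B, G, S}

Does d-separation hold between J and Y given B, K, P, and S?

No

We examine all 5 paths between J and Y:
Path 1: J ← G ← P → S → Y
  P is a fork here and P is conditioned on, so the path is blocked at P.
Path 2: J ← G ← P → S ← B → Y
  P is a fork here and P is conditioned on, so the path is blocked at P.
Path 3: J ← G → Y
  G is a fork and G is not conditioned on — no node blocks this path, so it is active.
Path 4: J ← G → B → S → Y
  B is a chain here and B is conditioned on, so the path is blocked at B.
Path 5: J ← G → B → Y
  B is a chain here and B is conditioned on, so the path is blocked at B.
Since the path J ← G → Y is active, J and Y are not d-separated given {B, K, P, S}.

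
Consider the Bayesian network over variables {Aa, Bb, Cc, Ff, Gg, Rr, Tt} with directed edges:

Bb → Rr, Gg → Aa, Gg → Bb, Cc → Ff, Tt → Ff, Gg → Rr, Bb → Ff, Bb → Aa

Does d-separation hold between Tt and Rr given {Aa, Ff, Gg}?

3 paths connect Tt and Rr; each must be blocked for d-separation to hold:
  1. Tt → Ff ← Bb → Rr — Ff:collider[open]; Bb:fork[open] ⇒ active
  2. Tt → Ff ← Bb → Aa ← Gg → Rr — Ff:collider[open]; Bb:fork[open]; Aa:collider[open]; Gg:fork[blocks] ⇒ blocked
  3. Tt → Ff ← Bb ← Gg → Rr — Ff:collider[open]; Bb:chain[open]; Gg:fork[blocks] ⇒ blocked
Because an active path exists, Tt and Rr are not d-separated.

No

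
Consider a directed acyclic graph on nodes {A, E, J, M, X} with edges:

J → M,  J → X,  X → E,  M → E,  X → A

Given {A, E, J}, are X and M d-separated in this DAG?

No

There are 2 undirected paths between X and M; checking each against the conditioning set {A, E, J}:
  1. X → E ← M — E:collider[open] ⇒ active
  2. X ← J → M — J:fork[blocks] ⇒ blocked
At least one path is unblocked, so d-separation fails.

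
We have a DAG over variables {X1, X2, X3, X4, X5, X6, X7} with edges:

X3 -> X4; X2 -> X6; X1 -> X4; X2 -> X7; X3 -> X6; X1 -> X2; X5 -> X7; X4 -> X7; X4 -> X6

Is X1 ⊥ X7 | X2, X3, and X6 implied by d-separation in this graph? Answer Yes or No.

No

There are 6 undirected paths between X1 and X7; checking each against the conditioning set {X2, X3, X6}:
  1. X1 → X4 → X6 ← X2 → X7 — X4:chain[open]; X6:collider[open]; X2:fork[blocks] ⇒ blocked
  2. X1 → X4 ← X3 → X6 ← X2 → X7 — X4:collider[open]; X3:fork[blocks]; X6:collider[open]; X2:fork[blocks] ⇒ blocked
  3. X1 → X4 → X7 — X4:chain[open] ⇒ active
  4. X1 → X2 → X6 ← X4 → X7 — X2:chain[blocks]; X6:collider[open]; X4:fork[open] ⇒ blocked
  5. X1 → X2 → X6 ← X3 → X4 → X7 — X2:chain[blocks]; X6:collider[open]; X3:fork[blocks]; X4:chain[open] ⇒ blocked
  6. X1 → X2 → X7 — X2:chain[blocks] ⇒ blocked
Since the path X1 → X4 → X7 is active, X1 and X7 are not d-separated given {X2, X3, X6}.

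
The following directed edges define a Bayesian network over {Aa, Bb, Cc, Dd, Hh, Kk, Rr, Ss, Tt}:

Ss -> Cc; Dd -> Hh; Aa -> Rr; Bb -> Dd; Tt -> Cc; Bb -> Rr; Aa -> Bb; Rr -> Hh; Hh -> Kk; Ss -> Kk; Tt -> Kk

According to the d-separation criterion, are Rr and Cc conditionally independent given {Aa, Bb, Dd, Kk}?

There are 6 undirected paths between Rr and Cc; checking each against the conditioning set {Aa, Bb, Dd, Kk}:
Path 1: Rr ← Aa → Bb → Dd → Hh → Kk ← Tt → Cc
  Aa is a fork here and Aa is conditioned on, so the path is blocked at Aa.
Path 2: Rr ← Aa → Bb → Dd → Hh → Kk ← Ss → Cc
  Aa is a fork here and Aa is conditioned on, so the path is blocked at Aa.
Path 3: Rr ← Bb → Dd → Hh → Kk ← Tt → Cc
  Bb is a fork here and Bb is conditioned on, so the path is blocked at Bb.
Path 4: Rr ← Bb → Dd → Hh → Kk ← Ss → Cc
  Bb is a fork here and Bb is conditioned on, so the path is blocked at Bb.
Path 5: Rr → Hh → Kk ← Tt → Cc
  Hh is a chain and Hh is not conditioned on; Kk is a collider and Kk is conditioned on, which opens it; Tt is a fork and Tt is not conditioned on — no node blocks this path, so it is active.
Path 6: Rr → Hh → Kk ← Ss → Cc
  Hh is a chain and Hh is not conditioned on; Kk is a collider and Kk is conditioned on, which opens it; Ss is a fork and Ss is not conditioned on — no node blocks this path, so it is active.
Because an active path exists, Rr and Cc are not d-separated.

No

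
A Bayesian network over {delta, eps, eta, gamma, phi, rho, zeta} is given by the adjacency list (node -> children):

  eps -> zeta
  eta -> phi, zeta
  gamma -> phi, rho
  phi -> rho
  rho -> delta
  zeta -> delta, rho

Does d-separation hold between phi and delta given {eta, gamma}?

We examine all 6 paths between phi and delta:
Path 1: phi ← eta → zeta → delta
  eta is a fork here and eta is conditioned on, so the path is blocked at eta.
Path 2: phi ← eta → zeta → rho → delta
  eta is a fork here and eta is conditioned on, so the path is blocked at eta.
Path 3: phi ← gamma → rho ← zeta → delta
  gamma is a fork here and gamma is conditioned on, so the path is blocked at gamma.
Path 4: phi ← gamma → rho → delta
  gamma is a fork here and gamma is conditioned on, so the path is blocked at gamma.
Path 5: phi → rho ← zeta → delta
  rho is a collider here and neither rho nor any of its descendants is conditioned on, so the collider stays closed — the path is blocked at rho.
Path 6: phi → rho → delta
  rho is a chain and rho is not conditioned on — no node blocks this path, so it is active.
At least one path is unblocked, so d-separation fails.

No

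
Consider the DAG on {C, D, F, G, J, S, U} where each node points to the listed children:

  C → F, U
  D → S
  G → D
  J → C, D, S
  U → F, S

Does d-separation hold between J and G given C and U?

There are 4 undirected paths between J and G; checking each against the conditioning set {C, U}:
Path 1: J → D ← G
  D is a collider here and neither D nor any of its descendants is conditioned on, so the collider stays closed — the path is blocked at D.
Path 2: J → C → U → S ← D ← G
  C is a chain here and C is conditioned on, so the path is blocked at C.
Path 3: J → C → F ← U → S ← D ← G
  C is a chain here and C is conditioned on, so the path is blocked at C.
Path 4: J → S ← D ← G
  S is a collider here and neither S nor any of its descendants is conditioned on, so the collider stays closed — the path is blocked at S.
All paths are blocked; J ⊥ G | {C, U} holds.

Yes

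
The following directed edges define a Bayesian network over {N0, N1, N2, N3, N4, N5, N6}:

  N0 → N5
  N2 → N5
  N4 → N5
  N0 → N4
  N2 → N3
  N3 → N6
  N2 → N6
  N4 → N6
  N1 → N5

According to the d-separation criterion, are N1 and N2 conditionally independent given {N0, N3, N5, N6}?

5 paths connect N1 and N2; each must be blocked for d-separation to hold:
  1. N1 → N5 ← N4 → N6 ← N3 ← N2 — N5:collider[open]; N4:fork[open]; N6:collider[open]; N3:chain[blocks] ⇒ blocked
  2. N1 → N5 ← N4 → N6 ← N2 — N5:collider[open]; N4:fork[open]; N6:collider[open] ⇒ active
  3. N1 → N5 ← N2 — N5:collider[open] ⇒ active
  4. N1 → N5 ← N0 → N4 → N6 ← N3 ← N2 — N5:collider[open]; N0:fork[blocks]; N4:chain[open]; N6:collider[open]; N3:chain[blocks] ⇒ blocked
  5. N1 → N5 ← N0 → N4 → N6 ← N2 — N5:collider[open]; N0:fork[blocks]; N4:chain[open]; N6:collider[open] ⇒ blocked
At least one path is unblocked, so d-separation fails.

No — N1 and N2 are not d-separated given {N0, N3, N5, N6}.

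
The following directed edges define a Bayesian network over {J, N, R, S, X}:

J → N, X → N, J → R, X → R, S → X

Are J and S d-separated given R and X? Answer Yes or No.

Yes

There are 2 undirected paths between J and S; checking each against the conditioning set {R, X}:
  1. J → N ← X ← S — N:collider[blocks]; X:chain[blocks] ⇒ blocked
  2. J → R ← X ← S — R:collider[open]; X:chain[blocks] ⇒ blocked
All paths are blocked; J ⊥ S | {R, X} holds.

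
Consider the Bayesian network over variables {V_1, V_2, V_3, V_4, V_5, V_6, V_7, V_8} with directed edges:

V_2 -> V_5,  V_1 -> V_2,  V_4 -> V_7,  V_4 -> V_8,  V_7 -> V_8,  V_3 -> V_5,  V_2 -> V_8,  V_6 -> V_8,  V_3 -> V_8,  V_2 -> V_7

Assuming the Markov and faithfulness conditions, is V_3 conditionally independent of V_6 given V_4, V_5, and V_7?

Yes — V_3 and V_6 are d-separated given {V_4, V_5, V_7}.

We examine all 4 paths between V_3 and V_6:
Path 1: V_3 → V_8 ← V_6
  V_8 is a collider here and neither V_8 nor any of its descendants is conditioned on, so the collider stays closed — the path is blocked at V_8.
Path 2: V_3 → V_5 ← V_2 → V_8 ← V_6
  V_8 is a collider here and neither V_8 nor any of its descendants is conditioned on, so the collider stays closed — the path is blocked at V_8.
Path 3: V_3 → V_5 ← V_2 → V_7 → V_8 ← V_6
  V_7 is a chain here and V_7 is conditioned on, so the path is blocked at V_7.
Path 4: V_3 → V_5 ← V_2 → V_7 ← V_4 → V_8 ← V_6
  V_4 is a fork here and V_4 is conditioned on, so the path is blocked at V_4.
All paths are blocked; V_3 ⊥ V_6 | {V_4, V_5, V_7} holds.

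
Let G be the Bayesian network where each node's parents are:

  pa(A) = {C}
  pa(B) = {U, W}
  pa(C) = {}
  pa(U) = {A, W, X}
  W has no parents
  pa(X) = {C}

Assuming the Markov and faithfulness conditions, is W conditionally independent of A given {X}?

There are 4 undirected paths between W and A; checking each against the conditioning set {X}:
Path 1: W → B ← U ← A
  B is a collider here and neither B nor any of its descendants is conditioned on, so the collider stays closed — the path is blocked at B.
Path 2: W → B ← U ← X ← C → A
  B is a collider here and neither B nor any of its descendants is conditioned on, so the collider stays closed — the path is blocked at B.
Path 3: W → U ← A
  U is a collider here and neither U nor any of its descendants is conditioned on, so the collider stays closed — the path is blocked at U.
Path 4: W → U ← X ← C → A
  U is a collider here and neither U nor any of its descendants is conditioned on, so the collider stays closed — the path is blocked at U.
All paths are blocked; W ⊥ A | {X} holds.

Yes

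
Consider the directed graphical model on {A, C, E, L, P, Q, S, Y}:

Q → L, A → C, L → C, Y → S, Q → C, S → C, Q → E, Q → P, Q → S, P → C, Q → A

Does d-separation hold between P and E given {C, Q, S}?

Yes

We examine all 5 paths between P and E:
Path 1: P ← Q → E
  Q is a fork here and Q is conditioned on, so the path is blocked at Q.
Path 2: P → C ← Q → E
  Q is a fork here and Q is conditioned on, so the path is blocked at Q.
Path 3: P → C ← A ← Q → E
  Q is a fork here and Q is conditioned on, so the path is blocked at Q.
Path 4: P → C ← S ← Q → E
  S is a chain here and S is conditioned on, so the path is blocked at S.
Path 5: P → C ← L ← Q → E
  Q is a fork here and Q is conditioned on, so the path is blocked at Q.
Since every path is blocked, d-separation holds.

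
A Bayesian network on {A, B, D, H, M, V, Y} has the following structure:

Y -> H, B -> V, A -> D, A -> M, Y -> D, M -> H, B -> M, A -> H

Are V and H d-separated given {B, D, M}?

3 paths connect V and H; each must be blocked for d-separation to hold:
Path 1: V ← B → M → H
  B is a fork here and B is conditioned on, so the path is blocked at B.
Path 2: V ← B → M ← A → D ← Y → H
  B is a fork here and B is conditioned on, so the path is blocked at B.
Path 3: V ← B → M ← A → H
  B is a fork here and B is conditioned on, so the path is blocked at B.
Since every path is blocked, d-separation holds.

Yes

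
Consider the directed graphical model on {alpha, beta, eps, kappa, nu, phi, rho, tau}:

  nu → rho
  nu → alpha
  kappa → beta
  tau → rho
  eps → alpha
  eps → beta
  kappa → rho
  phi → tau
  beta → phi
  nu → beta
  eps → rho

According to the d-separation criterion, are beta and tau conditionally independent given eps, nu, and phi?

6 paths connect beta and tau; each must be blocked for d-separation to hold:
  1. beta ← nu → alpha ← eps → rho ← tau — nu:fork[blocks]; alpha:collider[blocks]; eps:fork[blocks]; rho:collider[blocks] ⇒ blocked
  2. beta ← nu → rho ← tau — nu:fork[blocks]; rho:collider[blocks] ⇒ blocked
  3. beta ← eps → alpha ← nu → rho ← tau — eps:fork[blocks]; alpha:collider[blocks]; nu:fork[blocks]; rho:collider[blocks] ⇒ blocked
  4. beta ← eps → rho ← tau — eps:fork[blocks]; rho:collider[blocks] ⇒ blocked
  5. beta ← kappa → rho ← tau — kappa:fork[open]; rho:collider[blocks] ⇒ blocked
  6. beta → phi → tau — phi:chain[blocks] ⇒ blocked
Every path is blocked, so beta and tau are d-separated given {eps, nu, phi}.

Yes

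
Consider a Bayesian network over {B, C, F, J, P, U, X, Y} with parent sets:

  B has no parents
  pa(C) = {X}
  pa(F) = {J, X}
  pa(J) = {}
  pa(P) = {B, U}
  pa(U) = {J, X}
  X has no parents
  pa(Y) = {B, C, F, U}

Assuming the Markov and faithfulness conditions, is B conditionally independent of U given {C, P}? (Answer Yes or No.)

No

There are 6 undirected paths between B and U; checking each against the conditioning set {C, P}:
  1. B → P ← U — P:collider[open] ⇒ active
  2. B → Y ← C ← X → F ← J → U — Y:collider[blocks]; C:chain[blocks]; X:fork[open]; F:collider[blocks]; J:fork[open] ⇒ blocked
  3. B → Y ← C ← X → U — Y:collider[blocks]; C:chain[blocks]; X:fork[open] ⇒ blocked
  4. B → Y ← F ← X → U — Y:collider[blocks]; F:chain[open]; X:fork[open] ⇒ blocked
  5. B → Y ← F ← J → U — Y:collider[blocks]; F:chain[open]; J:fork[open] ⇒ blocked
  6. B → Y ← U — Y:collider[blocks] ⇒ blocked
Because an active path exists, B and U are not d-separated.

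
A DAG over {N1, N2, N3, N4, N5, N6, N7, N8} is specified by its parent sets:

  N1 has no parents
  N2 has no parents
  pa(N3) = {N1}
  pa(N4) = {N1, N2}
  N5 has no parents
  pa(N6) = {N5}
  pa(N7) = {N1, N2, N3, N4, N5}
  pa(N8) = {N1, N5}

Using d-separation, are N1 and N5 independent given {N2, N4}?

There are 5 undirected paths between N1 and N5; checking each against the conditioning set {N2, N4}:
Path 1: N1 → N3 → N7 ← N5
  N7 is a collider here and neither N7 nor any of its descendants is conditioned on, so the collider stays closed — the path is blocked at N7.
Path 2: N1 → N8 ← N5
  N8 is a collider here and neither N8 nor any of its descendants is conditioned on, so the collider stays closed — the path is blocked at N8.
Path 3: N1 → N7 ← N5
  N7 is a collider here and neither N7 nor any of its descendants is conditioned on, so the collider stays closed — the path is blocked at N7.
Path 4: N1 → N4 ← N2 → N7 ← N5
  N2 is a fork here and N2 is conditioned on, so the path is blocked at N2.
Path 5: N1 → N4 → N7 ← N5
  N4 is a chain here and N4 is conditioned on, so the path is blocked at N4.
All paths are blocked; N1 ⊥ N5 | {N2, N4} holds.

Yes — N1 and N5 are d-separated given {N2, N4}.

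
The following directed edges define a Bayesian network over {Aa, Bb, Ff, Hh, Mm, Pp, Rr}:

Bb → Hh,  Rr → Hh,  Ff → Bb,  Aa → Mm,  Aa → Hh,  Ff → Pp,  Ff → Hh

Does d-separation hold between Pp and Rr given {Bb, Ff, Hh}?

Yes

2 paths connect Pp and Rr; each must be blocked for d-separation to hold:
Path 1: Pp ← Ff → Bb → Hh ← Rr
  Ff is a fork here and Ff is conditioned on, so the path is blocked at Ff.
Path 2: Pp ← Ff → Hh ← Rr
  Ff is a fork here and Ff is conditioned on, so the path is blocked at Ff.
Since every path is blocked, d-separation holds.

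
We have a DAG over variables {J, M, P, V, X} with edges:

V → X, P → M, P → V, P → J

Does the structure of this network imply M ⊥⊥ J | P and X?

There is one path between M and J:
  1. M ← P → J — P:fork[blocks] ⇒ blocked
Since every path is blocked, d-separation holds.

Yes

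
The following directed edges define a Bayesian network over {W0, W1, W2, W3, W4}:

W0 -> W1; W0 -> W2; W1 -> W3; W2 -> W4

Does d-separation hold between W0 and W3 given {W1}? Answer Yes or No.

Only one path connects W0 and W3:
Path 1: W0 → W1 → W3
  W1 is a chain here and W1 is conditioned on, so the path is blocked at W1.
All paths are blocked; W0 ⊥ W3 | {W1} holds.

Yes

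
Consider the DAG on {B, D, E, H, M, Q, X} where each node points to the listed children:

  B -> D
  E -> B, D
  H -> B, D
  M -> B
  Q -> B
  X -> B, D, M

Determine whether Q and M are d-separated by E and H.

Enumerating the 5 paths from Q to M and testing each for blocking by {E, H}:
  1. Q → B ← M — B:collider[blocks] ⇒ blocked
  2. Q → B ← X → M — B:collider[blocks]; X:fork[open] ⇒ blocked
  3. Q → B ← E → D ← X → M — B:collider[blocks]; E:fork[blocks]; D:collider[blocks]; X:fork[open] ⇒ blocked
  4. Q → B → D ← X → M — B:chain[open]; D:collider[blocks]; X:fork[open] ⇒ blocked
  5. Q → B ← H → D ← X → M — B:collider[blocks]; H:fork[blocks]; D:collider[blocks]; X:fork[open] ⇒ blocked
Every path is blocked, so Q and M are d-separated given {E, H}.

Yes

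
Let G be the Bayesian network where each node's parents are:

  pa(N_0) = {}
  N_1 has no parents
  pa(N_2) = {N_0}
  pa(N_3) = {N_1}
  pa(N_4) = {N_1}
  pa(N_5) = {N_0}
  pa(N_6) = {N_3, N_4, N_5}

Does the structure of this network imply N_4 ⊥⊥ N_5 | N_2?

We examine all 2 paths between N_4 and N_5:
Path 1: N_4 → N_6 ← N_5
  N_6 is a collider here and neither N_6 nor any of its descendants is conditioned on, so the collider stays closed — the path is blocked at N_6.
Path 2: N_4 ← N_1 → N_3 → N_6 ← N_5
  N_6 is a collider here and neither N_6 nor any of its descendants is conditioned on, so the collider stays closed — the path is blocked at N_6.
Since every path is blocked, d-separation holds.

Yes — N_4 and N_5 are d-separated given {N_2}.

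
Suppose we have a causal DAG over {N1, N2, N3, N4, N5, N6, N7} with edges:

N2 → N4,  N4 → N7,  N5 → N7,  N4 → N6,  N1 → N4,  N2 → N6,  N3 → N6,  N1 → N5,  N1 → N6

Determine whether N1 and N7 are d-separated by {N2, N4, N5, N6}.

There are 4 undirected paths between N1 and N7; checking each against the conditioning set {N2, N4, N5, N6}:
Path 1: N1 → N4 → N7
  N4 is a chain here and N4 is conditioned on, so the path is blocked at N4.
Path 2: N1 → N6 ← N4 → N7
  N4 is a fork here and N4 is conditioned on, so the path is blocked at N4.
Path 3: N1 → N6 ← N2 → N4 → N7
  N2 is a fork here and N2 is conditioned on, so the path is blocked at N2.
Path 4: N1 → N5 → N7
  N5 is a chain here and N5 is conditioned on, so the path is blocked at N5.
Since every path is blocked, d-separation holds.

Yes — N1 and N7 are d-separated given {N2, N4, N5, N6}.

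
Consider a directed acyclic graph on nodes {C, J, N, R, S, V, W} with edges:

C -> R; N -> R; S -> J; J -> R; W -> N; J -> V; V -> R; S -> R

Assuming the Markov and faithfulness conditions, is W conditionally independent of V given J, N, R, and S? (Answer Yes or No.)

Yes

We examine all 3 paths between W and V:
Path 1: W → N → R ← S → J → V
  N is a chain here and N is conditioned on, so the path is blocked at N.
Path 2: W → N → R ← J → V
  N is a chain here and N is conditioned on, so the path is blocked at N.
Path 3: W → N → R ← V
  N is a chain here and N is conditioned on, so the path is blocked at N.
Every path is blocked, so W and V are d-separated given {J, N, R, S}.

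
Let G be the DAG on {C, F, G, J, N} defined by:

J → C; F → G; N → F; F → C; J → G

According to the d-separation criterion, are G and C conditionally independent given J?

There are 2 undirected paths between G and C; checking each against the conditioning set {J}:
Path 1: G ← F → C
  F is a fork and F is not conditioned on — no node blocks this path, so it is active.
Path 2: G ← J → C
  J is a fork here and J is conditioned on, so the path is blocked at J.
Because an active path exists, G and C are not d-separated.

No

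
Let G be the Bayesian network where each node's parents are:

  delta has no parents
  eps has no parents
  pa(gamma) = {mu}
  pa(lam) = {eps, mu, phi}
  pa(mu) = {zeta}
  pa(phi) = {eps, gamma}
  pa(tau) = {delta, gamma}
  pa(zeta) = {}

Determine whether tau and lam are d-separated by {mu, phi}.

No

We examine all 3 paths between tau and lam:
Path 1: tau ← gamma → phi → lam
  phi is a chain here and phi is conditioned on, so the path is blocked at phi.
Path 2: tau ← gamma → phi ← eps → lam
  gamma is a fork and gamma is not conditioned on; phi is a collider and phi is conditioned on, which opens it; eps is a fork and eps is not conditioned on — no node blocks this path, so it is active.
Path 3: tau ← gamma ← mu → lam
  mu is a fork here and mu is conditioned on, so the path is blocked at mu.
Because an active path exists, tau and lam are not d-separated.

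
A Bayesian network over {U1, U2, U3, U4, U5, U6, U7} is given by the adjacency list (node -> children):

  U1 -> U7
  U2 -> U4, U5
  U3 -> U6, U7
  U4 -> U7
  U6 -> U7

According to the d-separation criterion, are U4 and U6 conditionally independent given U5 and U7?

No — U4 and U6 are not d-separated given {U5, U7}.

We examine all 2 paths between U4 and U6:
Path 1: U4 → U7 ← U6
  U7 is a collider and U7 is conditioned on, which opens it — no node blocks this path, so it is active.
Path 2: U4 → U7 ← U3 → U6
  U7 is a collider and U7 is conditioned on, which opens it; U3 is a fork and U3 is not conditioned on — no node blocks this path, so it is active.
At least one path is unblocked, so d-separation fails.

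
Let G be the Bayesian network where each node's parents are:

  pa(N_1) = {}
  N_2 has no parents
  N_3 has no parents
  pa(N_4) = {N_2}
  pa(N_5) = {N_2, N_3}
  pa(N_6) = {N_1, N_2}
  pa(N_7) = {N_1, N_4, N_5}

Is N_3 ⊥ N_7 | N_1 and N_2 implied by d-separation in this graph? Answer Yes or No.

We examine all 3 paths between N_3 and N_7:
  1. N_3 → N_5 → N_7 — N_5:chain[open] ⇒ active
  2. N_3 → N_5 ← N_2 → N_6 ← N_1 → N_7 — N_5:collider[blocks]; N_2:fork[blocks]; N_6:collider[blocks]; N_1:fork[blocks] ⇒ blocked
  3. N_3 → N_5 ← N_2 → N_4 → N_7 — N_5:collider[blocks]; N_2:fork[blocks]; N_4:chain[open] ⇒ blocked
Because an active path exists, N_3 and N_7 are not d-separated.

No — N_3 and N_7 are not d-separated given {N_1, N_2}.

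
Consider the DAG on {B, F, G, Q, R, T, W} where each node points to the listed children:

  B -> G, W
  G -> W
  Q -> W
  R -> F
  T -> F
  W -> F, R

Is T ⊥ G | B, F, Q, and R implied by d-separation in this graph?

No

We examine all 4 paths between T and G:
Path 1: T → F ← W ← B → G
  B is a fork here and B is conditioned on, so the path is blocked at B.
Path 2: T → F ← W ← G
  F is a collider and F is conditioned on, which opens it; W is a chain and W is not conditioned on — no node blocks this path, so it is active.
Path 3: T → F ← R ← W ← B → G
  R is a chain here and R is conditioned on, so the path is blocked at R.
Path 4: T → F ← R ← W ← G
  R is a chain here and R is conditioned on, so the path is blocked at R.
Because an active path exists, T and G are not d-separated.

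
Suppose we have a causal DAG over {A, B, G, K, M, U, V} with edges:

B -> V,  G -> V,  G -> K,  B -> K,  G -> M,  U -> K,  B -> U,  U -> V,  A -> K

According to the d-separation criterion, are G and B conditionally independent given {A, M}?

Yes — G and B are d-separated given {A, M}.

6 paths connect G and B; each must be blocked for d-separation to hold:
Path 1: G → K ← U ← B
  K is a collider here and neither K nor any of its descendants is conditioned on, so the collider stays closed — the path is blocked at K.
Path 2: G → K ← U → V ← B
  K is a collider here and neither K nor any of its descendants is conditioned on, so the collider stays closed — the path is blocked at K.
Path 3: G → K ← B
  K is a collider here and neither K nor any of its descendants is conditioned on, so the collider stays closed — the path is blocked at K.
Path 4: G → V ← U ← B
  V is a collider here and neither V nor any of its descendants is conditioned on, so the collider stays closed — the path is blocked at V.
Path 5: G → V ← U → K ← B
  V is a collider here and neither V nor any of its descendants is conditioned on, so the collider stays closed — the path is blocked at V.
Path 6: G → V ← B
  V is a collider here and neither V nor any of its descendants is conditioned on, so the collider stays closed — the path is blocked at V.
Every path is blocked, so G and B are d-separated given {A, M}.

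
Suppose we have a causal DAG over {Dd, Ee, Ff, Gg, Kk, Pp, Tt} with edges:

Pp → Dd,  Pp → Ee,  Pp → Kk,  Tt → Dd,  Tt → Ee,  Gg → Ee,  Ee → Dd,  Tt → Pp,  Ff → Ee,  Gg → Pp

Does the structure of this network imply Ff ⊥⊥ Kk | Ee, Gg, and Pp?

Yes

We examine all 6 paths between Ff and Kk:
Path 1: Ff → Ee ← Pp → Kk
  Pp is a fork here and Pp is conditioned on, so the path is blocked at Pp.
Path 2: Ff → Ee ← Tt → Pp → Kk
  Pp is a chain here and Pp is conditioned on, so the path is blocked at Pp.
Path 3: Ff → Ee ← Tt → Dd ← Pp → Kk
  Dd is a collider here and neither Dd nor any of its descendants is conditioned on, so the collider stays closed — the path is blocked at Dd.
Path 4: Ff → Ee → Dd ← Pp → Kk
  Ee is a chain here and Ee is conditioned on, so the path is blocked at Ee.
Path 5: Ff → Ee → Dd ← Tt → Pp → Kk
  Ee is a chain here and Ee is conditioned on, so the path is blocked at Ee.
Path 6: Ff → Ee ← Gg → Pp → Kk
  Gg is a fork here and Gg is conditioned on, so the path is blocked at Gg.
Since every path is blocked, d-separation holds.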